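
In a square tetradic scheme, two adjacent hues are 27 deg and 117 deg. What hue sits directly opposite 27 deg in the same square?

207°

A square tetradic scheme places four hues 90° apart; opposite corners are 180° apart.
27 + 180 = 207°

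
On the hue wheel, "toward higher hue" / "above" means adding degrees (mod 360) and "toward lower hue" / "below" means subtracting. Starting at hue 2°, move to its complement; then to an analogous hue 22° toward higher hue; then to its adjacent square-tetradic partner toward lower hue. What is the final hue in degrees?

+180° (complement): 2 + 180 = 182°
+22° (analog 22° ↑): 182 + 22 = 204°
−90° (square ↓): 204 − 90 = 114°

114°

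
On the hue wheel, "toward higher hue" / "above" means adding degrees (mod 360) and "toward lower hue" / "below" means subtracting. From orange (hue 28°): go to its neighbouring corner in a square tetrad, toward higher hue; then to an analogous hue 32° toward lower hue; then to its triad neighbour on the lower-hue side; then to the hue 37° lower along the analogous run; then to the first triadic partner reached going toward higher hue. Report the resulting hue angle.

square ↑ +90°: 28 + 90 = 118°
analog 32° ↓ −32°: 118 − 32 = 86°
triadic ↓ −120°: 86 − 120 = -34 → -34 + 360 = 326°
analog 37° ↓ −37°: 326 − 37 = 289°
triadic ↑ +120°: 289 + 120 = 409 → 409 − 360 = 49°

49°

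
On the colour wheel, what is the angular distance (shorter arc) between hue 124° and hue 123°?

|124 − 123| = 1.
1 ≤ 180, so the shorter arc is 1°.

1°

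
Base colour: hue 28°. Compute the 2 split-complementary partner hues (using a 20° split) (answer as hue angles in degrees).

Split-complementary hues sit 20° either side of the complement.
Complement of 28°: 28 + 180 = 208°
208 − 20 = 188°
208 + 20 = 228°

188° and 228°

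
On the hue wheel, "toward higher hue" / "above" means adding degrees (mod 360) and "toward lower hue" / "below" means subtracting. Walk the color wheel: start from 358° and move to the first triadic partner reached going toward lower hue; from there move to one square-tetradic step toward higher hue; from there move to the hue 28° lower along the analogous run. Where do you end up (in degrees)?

300°

−120° (triadic ↓): 358 − 120 = 238°
+90° (square ↑): 238 + 90 = 328°
−28° (analog 28° ↓): 328 − 28 = 300°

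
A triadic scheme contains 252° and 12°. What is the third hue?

132°

A triad spaces three hues 120° apart.
The full set is {12°, 132°, 252°}.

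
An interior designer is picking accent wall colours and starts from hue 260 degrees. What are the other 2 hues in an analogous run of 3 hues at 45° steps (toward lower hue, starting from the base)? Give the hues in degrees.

215° and 170°

Analogous hues sit every 45° along the wheel.
260 − 45 = 215°
260 − 90 = 170°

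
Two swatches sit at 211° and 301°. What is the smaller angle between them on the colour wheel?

|211 − 301| = 90.
90 ≤ 180, so the shorter arc is 90°.

90°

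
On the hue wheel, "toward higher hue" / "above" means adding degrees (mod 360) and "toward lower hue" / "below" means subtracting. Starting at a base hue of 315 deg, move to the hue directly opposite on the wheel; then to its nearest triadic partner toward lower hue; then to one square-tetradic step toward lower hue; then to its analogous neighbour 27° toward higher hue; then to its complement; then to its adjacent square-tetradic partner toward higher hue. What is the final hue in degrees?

222°

+180° (complement): 315 + 180 = 495 → 495 − 360 = 135°
−120° (triadic ↓): 135 − 120 = 15°
−90° (square ↓): 15 − 90 = -75 → -75 + 360 = 285°
+27° (analog 27° ↑): 285 + 27 = 312°
+180° (complement): 312 + 180 = 492 → 492 − 360 = 132°
+90° (square ↑): 132 + 90 = 222°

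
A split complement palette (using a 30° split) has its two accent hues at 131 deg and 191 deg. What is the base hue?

The accents sit 30° either side of the complement, so the complement is their short-arc midpoint on the wheel.
Short-arc midpoint of 131° and 191°: 161°.
Base is 180° from the complement: 161 − 180 = -19 → -19 + 360 = 341°

341°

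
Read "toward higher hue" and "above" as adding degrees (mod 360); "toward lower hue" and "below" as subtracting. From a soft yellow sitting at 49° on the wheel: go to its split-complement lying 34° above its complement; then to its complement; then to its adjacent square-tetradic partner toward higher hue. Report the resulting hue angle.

+214° (split-comp 34° ↑): 49 + 214 = 263°
+180° (complement): 263 + 180 = 443 → 443 − 360 = 83°
+90° (square ↑): 83 + 90 = 173°

173°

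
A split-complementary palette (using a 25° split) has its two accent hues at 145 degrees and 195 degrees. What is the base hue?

350°

The accents sit 25° either side of the complement, so the complement is their short-arc midpoint on the wheel.
Short-arc midpoint of 145° and 195°: 170°.
Base is 180° from the complement: 170 − 180 = -10 → -10 + 360 = 350°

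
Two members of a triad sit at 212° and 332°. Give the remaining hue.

A triad spaces three hues 120° apart.
The full set is {92°, 212°, 332°}.

92°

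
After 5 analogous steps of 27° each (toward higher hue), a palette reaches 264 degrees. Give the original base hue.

5 steps of 27° (toward higher hue) give a net shift of +135°.
Start = end − shift: 264 − 135 = 129°

129°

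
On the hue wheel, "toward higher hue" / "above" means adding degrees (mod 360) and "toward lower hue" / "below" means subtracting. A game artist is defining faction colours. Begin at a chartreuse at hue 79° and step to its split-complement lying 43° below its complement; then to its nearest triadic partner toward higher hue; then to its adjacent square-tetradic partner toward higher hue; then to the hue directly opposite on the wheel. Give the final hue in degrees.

246°

+137° (split-comp 43° ↓): 79 + 137 = 216°
+120° (triadic ↑): 216 + 120 = 336°
+90° (square ↑): 336 + 90 = 426 → 426 − 360 = 66°
+180° (complement): 66 + 180 = 246°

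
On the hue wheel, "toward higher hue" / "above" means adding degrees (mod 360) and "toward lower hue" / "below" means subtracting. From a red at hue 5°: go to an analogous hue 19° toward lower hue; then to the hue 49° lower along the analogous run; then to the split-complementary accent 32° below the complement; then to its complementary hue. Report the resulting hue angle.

265°

5 − 19 = -14 → -14 + 360 = 346°   (analog 19° ↓)
346 − 49 = 297°   (analog 49° ↓)
297 + 148 = 445 → 445 − 360 = 85°   (split-comp 32° ↓)
85 + 180 = 265°   (complement)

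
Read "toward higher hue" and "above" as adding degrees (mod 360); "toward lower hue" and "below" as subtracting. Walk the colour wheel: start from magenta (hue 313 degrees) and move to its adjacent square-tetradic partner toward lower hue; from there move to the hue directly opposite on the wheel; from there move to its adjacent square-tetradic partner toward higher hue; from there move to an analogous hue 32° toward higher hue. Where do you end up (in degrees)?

165°

−90° (square ↓): 313 − 90 = 223°
+180° (complement): 223 + 180 = 403 → 403 − 360 = 43°
+90° (square ↑): 43 + 90 = 133°
+32° (analog 32° ↑): 133 + 32 = 165°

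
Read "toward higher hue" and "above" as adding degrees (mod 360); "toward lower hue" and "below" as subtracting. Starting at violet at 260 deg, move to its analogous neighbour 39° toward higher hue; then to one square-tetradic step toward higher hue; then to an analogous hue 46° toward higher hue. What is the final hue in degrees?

75°

analog 39° ↑ +39°: 260 + 39 = 299°
square ↑ +90°: 299 + 90 = 389 → 389 − 360 = 29°
analog 46° ↑ +46°: 29 + 46 = 75°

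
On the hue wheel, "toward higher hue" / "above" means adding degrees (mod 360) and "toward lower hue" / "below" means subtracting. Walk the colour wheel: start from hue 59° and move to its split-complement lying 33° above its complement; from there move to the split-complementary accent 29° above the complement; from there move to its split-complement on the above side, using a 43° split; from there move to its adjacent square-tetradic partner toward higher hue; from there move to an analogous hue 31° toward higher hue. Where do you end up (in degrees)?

59 + 213 = 272°   (split-comp 33° ↑)
272 + 209 = 481 → 481 − 360 = 121°   (split-comp 29° ↑)
121 + 223 = 344°   (split-comp 43° ↑)
344 + 90 = 434 → 434 − 360 = 74°   (square ↑)
74 + 31 = 105°   (analog 31° ↑)

105°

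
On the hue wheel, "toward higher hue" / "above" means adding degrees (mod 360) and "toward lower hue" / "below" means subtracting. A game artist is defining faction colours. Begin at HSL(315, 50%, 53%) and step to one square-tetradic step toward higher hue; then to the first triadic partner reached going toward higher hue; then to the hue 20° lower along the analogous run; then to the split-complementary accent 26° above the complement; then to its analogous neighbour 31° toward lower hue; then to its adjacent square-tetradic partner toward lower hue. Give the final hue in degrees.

square ↑ +90°: 315 + 90 = 405 → 405 − 360 = 45°
triadic ↑ +120°: 45 + 120 = 165°
analog 20° ↓ −20°: 165 − 20 = 145°
split-comp 26° ↑ +206°: 145 + 206 = 351°
analog 31° ↓ −31°: 351 − 31 = 320°
square ↓ −90°: 320 − 90 = 230°

230°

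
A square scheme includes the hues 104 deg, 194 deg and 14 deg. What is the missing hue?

284°

A square tetradic scheme places four hues every 90°.
The full set through 14° is {14°, 104°, 194°, 284°}.
Given {14°, 104°, 194°}, the missing hue is 284°.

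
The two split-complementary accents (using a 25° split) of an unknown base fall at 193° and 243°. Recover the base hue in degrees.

The accents sit 25° either side of the complement, so the complement is their short-arc midpoint on the wheel.
Short-arc midpoint of 193° and 243°: 218°.
Base is 180° from the complement: 218 − 180 = 38°

38°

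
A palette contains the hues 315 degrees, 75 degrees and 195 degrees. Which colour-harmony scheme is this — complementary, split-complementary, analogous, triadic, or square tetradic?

triadic

Sort the hues: 75°, 195°, 315°.
Successive gaps around the wheel: 120°, 120°, 120°.
Three hues equally spaced 120° apart form a triad.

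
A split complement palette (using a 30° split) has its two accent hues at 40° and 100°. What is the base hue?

250°

The accents sit 30° either side of the complement, so the complement is their short-arc midpoint on the wheel.
Short-arc midpoint of 40° and 100°: 70°.
Base is 180° from the complement: 70 − 180 = -110 → -110 + 360 = 250°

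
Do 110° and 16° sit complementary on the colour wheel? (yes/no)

Angular distance: |110 − 16| = 94 = 94°.
Complementary requires 180°.

no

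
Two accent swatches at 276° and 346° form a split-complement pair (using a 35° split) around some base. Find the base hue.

The accents sit 35° either side of the complement, so the complement is their short-arc midpoint on the wheel.
Short-arc midpoint of 276° and 346°: 311°.
Base is 180° from the complement: 311 − 180 = 131°

131°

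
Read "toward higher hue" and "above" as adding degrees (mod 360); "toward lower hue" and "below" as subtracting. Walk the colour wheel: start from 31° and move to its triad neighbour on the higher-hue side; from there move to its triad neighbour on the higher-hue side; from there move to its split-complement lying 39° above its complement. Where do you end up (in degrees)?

triadic ↑ +120°: 31 + 120 = 151°
triadic ↑ +120°: 151 + 120 = 271°
split-comp 39° ↑ +219°: 271 + 219 = 490 → 490 − 360 = 130°

130°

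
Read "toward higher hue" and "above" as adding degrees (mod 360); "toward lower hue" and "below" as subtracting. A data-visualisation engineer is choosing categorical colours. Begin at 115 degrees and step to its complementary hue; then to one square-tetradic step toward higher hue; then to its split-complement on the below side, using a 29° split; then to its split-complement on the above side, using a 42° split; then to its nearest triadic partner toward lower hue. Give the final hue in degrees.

278°

115 + 180 = 295°   (complement)
295 + 90 = 385 → 385 − 360 = 25°   (square ↑)
25 + 151 = 176°   (split-comp 29° ↓)
176 + 222 = 398 → 398 − 360 = 38°   (split-comp 42° ↑)
38 − 120 = -82 → -82 + 360 = 278°   (triadic ↓)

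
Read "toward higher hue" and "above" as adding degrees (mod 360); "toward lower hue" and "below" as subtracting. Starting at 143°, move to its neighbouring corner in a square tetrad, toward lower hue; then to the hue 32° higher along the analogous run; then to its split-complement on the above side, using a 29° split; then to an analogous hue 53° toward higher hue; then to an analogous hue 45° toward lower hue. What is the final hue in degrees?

143 − 90 = 53°   (square ↓)
53 + 32 = 85°   (analog 32° ↑)
85 + 209 = 294°   (split-comp 29° ↑)
294 + 53 = 347°   (analog 53° ↑)
347 − 45 = 302°   (analog 45° ↓)

302°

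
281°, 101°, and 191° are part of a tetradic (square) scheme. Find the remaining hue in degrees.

A square tetradic scheme places four hues every 90°.
The full set through 101° is {11°, 101°, 191°, 281°}.
Given {101°, 191°, 281°}, the missing hue is 11°.

11°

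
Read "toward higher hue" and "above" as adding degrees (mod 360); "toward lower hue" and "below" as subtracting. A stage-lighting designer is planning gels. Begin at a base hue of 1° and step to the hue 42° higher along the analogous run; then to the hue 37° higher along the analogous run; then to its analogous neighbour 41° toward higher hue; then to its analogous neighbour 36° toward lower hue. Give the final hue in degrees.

85°

+42° (analog 42° ↑): 1 + 42 = 43°
+37° (analog 37° ↑): 43 + 37 = 80°
+41° (analog 41° ↑): 80 + 41 = 121°
−36° (analog 36° ↓): 121 − 36 = 85°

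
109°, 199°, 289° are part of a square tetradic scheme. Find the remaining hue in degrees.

19°

A square tetradic scheme places four hues every 90°.
The full set through 109° is {19°, 109°, 199°, 289°}.
Given {109°, 199°, 289°}, the missing hue is 19°.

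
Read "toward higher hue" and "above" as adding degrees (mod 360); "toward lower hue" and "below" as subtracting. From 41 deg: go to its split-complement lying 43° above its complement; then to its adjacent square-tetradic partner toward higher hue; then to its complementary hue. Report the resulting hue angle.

174°

41 + 223 = 264°   (split-comp 43° ↑)
264 + 90 = 354°   (square ↑)
354 + 180 = 534 → 534 − 360 = 174°   (complement)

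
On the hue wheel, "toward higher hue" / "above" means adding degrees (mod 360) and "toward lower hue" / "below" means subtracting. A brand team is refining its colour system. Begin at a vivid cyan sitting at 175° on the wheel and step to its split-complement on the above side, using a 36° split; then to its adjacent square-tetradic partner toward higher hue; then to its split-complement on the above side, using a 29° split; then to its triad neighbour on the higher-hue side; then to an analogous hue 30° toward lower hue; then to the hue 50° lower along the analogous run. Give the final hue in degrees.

10°

175 + 216 = 391 → 391 − 360 = 31°   (split-comp 36° ↑)
31 + 90 = 121°   (square ↑)
121 + 209 = 330°   (split-comp 29° ↑)
330 + 120 = 450 → 450 − 360 = 90°   (triadic ↑)
90 − 30 = 60°   (analog 30° ↓)
60 − 50 = 10°   (analog 50° ↓)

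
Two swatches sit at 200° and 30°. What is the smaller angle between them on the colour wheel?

|200 − 30| = 170.
170 ≤ 180, so the shorter arc is 170°.

170°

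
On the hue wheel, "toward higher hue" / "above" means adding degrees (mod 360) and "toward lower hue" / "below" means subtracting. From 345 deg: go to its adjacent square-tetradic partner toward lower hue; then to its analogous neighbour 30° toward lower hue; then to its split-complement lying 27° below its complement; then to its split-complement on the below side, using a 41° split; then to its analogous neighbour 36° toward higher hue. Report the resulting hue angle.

193°

−90° (square ↓): 345 − 90 = 255°
−30° (analog 30° ↓): 255 − 30 = 225°
+153° (split-comp 27° ↓): 225 + 153 = 378 → 378 − 360 = 18°
+139° (split-comp 41° ↓): 18 + 139 = 157°
+36° (analog 36° ↑): 157 + 36 = 193°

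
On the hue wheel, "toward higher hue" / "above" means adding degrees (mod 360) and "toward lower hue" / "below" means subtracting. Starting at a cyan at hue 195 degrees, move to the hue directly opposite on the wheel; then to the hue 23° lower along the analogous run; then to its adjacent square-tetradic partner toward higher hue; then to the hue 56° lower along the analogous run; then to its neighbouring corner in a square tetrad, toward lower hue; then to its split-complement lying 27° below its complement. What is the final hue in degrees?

+180° (complement): 195 + 180 = 375 → 375 − 360 = 15°
−23° (analog 23° ↓): 15 − 23 = -8 → -8 + 360 = 352°
+90° (square ↑): 352 + 90 = 442 → 442 − 360 = 82°
−56° (analog 56° ↓): 82 − 56 = 26°
−90° (square ↓): 26 − 90 = -64 → -64 + 360 = 296°
+153° (split-comp 27° ↓): 296 + 153 = 449 → 449 − 360 = 89°

89°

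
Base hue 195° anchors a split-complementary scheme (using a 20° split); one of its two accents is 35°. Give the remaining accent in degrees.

355°

Split-complementary hues sit 20° either side of the complement.
Complement of the base 195°: 195 + 180 = 375 → 375 − 360 = 15°
The given accent 35° is 20° one side of 15°; the other accent sits 20° the other side: 15 − 20 = -5 → -5 + 360 = 355°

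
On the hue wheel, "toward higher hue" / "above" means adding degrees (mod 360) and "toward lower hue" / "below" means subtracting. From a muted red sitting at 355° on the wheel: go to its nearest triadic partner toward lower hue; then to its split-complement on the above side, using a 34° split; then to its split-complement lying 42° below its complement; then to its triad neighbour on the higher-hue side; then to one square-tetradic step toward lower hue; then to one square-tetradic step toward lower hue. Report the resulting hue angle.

167°

−120° (triadic ↓): 355 − 120 = 235°
+214° (split-comp 34° ↑): 235 + 214 = 449 → 449 − 360 = 89°
+138° (split-comp 42° ↓): 89 + 138 = 227°
+120° (triadic ↑): 227 + 120 = 347°
−90° (square ↓): 347 − 90 = 257°
−90° (square ↓): 257 − 90 = 167°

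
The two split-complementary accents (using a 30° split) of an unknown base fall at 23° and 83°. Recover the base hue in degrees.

233°

The accents sit 30° either side of the complement, so the complement is their short-arc midpoint on the wheel.
Short-arc midpoint of 23° and 83°: 53°.
Base is 180° from the complement: 53 − 180 = -127 → -127 + 360 = 233°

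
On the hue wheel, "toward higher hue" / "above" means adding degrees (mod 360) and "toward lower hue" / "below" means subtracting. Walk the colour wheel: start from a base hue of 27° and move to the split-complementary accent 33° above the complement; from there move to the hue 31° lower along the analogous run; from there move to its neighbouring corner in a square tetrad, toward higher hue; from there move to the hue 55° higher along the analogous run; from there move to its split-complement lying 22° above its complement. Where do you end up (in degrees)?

196°

split-comp 33° ↑ +213°: 27 + 213 = 240°
analog 31° ↓ −31°: 240 − 31 = 209°
square ↑ +90°: 209 + 90 = 299°
analog 55° ↑ +55°: 299 + 55 = 354°
split-comp 22° ↑ +202°: 354 + 202 = 556 → 556 − 360 = 196°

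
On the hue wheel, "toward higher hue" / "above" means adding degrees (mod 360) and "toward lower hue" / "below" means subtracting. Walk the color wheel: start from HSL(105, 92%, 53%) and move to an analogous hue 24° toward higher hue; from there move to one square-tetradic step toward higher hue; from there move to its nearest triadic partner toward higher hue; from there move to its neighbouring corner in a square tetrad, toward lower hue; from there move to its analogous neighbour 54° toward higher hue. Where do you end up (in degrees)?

105 + 24 = 129°   (analog 24° ↑)
129 + 90 = 219°   (square ↑)
219 + 120 = 339°   (triadic ↑)
339 − 90 = 249°   (square ↓)
249 + 54 = 303°   (analog 54° ↑)

303°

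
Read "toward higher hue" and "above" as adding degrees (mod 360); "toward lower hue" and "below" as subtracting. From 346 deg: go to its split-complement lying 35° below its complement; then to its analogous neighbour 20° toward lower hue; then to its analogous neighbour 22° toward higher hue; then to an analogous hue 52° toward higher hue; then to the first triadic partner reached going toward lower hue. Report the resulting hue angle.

+145° (split-comp 35° ↓): 346 + 145 = 491 → 491 − 360 = 131°
−20° (analog 20° ↓): 131 − 20 = 111°
+22° (analog 22° ↑): 111 + 22 = 133°
+52° (analog 52° ↑): 133 + 52 = 185°
−120° (triadic ↓): 185 − 120 = 65°

65°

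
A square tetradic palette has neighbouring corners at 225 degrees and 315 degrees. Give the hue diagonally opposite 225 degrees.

45°

A square tetradic scheme places four hues 90° apart; opposite corners are 180° apart.
225 + 180 = 405 → 405 − 360 = 45°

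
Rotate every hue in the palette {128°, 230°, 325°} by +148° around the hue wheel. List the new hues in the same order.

276°, 18°, 113°

128 + 148 = 276°
230 + 148 = 378 → 378 − 360 = 18°
325 + 148 = 473 → 473 − 360 = 113°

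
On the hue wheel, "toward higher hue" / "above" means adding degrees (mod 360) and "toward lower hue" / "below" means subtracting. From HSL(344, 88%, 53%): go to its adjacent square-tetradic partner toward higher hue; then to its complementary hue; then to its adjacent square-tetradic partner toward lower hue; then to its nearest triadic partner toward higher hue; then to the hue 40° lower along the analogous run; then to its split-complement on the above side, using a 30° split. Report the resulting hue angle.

square ↑ +90°: 344 + 90 = 434 → 434 − 360 = 74°
complement +180°: 74 + 180 = 254°
square ↓ −90°: 254 − 90 = 164°
triadic ↑ +120°: 164 + 120 = 284°
analog 40° ↓ −40°: 284 − 40 = 244°
split-comp 30° ↑ +210°: 244 + 210 = 454 → 454 − 360 = 94°

94°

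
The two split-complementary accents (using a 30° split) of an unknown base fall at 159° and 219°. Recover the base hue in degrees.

9°

The accents sit 30° either side of the complement, so the complement is their short-arc midpoint on the wheel.
Short-arc midpoint of 159° and 219°: 189°.
Base is 180° from the complement: 189 − 180 = 9°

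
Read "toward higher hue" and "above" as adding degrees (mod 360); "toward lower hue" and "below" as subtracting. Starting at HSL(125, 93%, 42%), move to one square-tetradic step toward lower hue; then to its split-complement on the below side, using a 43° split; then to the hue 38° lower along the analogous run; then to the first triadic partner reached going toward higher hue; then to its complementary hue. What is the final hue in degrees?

125 − 90 = 35°   (square ↓)
35 + 137 = 172°   (split-comp 43° ↓)
172 − 38 = 134°   (analog 38° ↓)
134 + 120 = 254°   (triadic ↑)
254 + 180 = 434 → 434 − 360 = 74°   (complement)

74°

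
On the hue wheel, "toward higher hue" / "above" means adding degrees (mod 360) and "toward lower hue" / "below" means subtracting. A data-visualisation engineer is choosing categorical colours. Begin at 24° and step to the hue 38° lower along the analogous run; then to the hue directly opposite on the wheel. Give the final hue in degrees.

analog 38° ↓ −38°: 24 − 38 = -14 → -14 + 360 = 346°
complement +180°: 346 + 180 = 526 → 526 − 360 = 166°

166°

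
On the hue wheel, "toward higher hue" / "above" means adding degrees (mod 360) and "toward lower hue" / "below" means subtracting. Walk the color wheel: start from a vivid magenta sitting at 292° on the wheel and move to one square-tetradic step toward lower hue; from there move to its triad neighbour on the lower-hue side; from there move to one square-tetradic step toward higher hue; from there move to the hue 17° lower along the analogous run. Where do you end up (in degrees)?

−90° (square ↓): 292 − 90 = 202°
−120° (triadic ↓): 202 − 120 = 82°
+90° (square ↑): 82 + 90 = 172°
−17° (analog 17° ↓): 172 − 17 = 155°

155°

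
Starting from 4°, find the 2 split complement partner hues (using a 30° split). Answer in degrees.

Split-complementary hues sit 30° either side of the complement.
Complement of 4°: 4 + 180 = 184°
184 − 30 = 154°
184 + 30 = 214°

154° and 214°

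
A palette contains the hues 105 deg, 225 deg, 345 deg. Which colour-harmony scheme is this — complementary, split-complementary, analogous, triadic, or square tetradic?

Sort the hues: 105°, 225°, 345°.
Successive gaps around the wheel: 120°, 120°, 120°.
Three hues equally spaced 120° apart form a triad.

triadic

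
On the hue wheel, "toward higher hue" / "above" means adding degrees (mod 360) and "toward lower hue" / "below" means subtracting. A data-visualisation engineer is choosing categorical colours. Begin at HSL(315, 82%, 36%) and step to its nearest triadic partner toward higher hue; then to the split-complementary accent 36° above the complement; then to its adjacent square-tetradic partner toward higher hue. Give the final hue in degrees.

21°

triadic ↑ +120°: 315 + 120 = 435 → 435 − 360 = 75°
split-comp 36° ↑ +216°: 75 + 216 = 291°
square ↑ +90°: 291 + 90 = 381 → 381 − 360 = 21°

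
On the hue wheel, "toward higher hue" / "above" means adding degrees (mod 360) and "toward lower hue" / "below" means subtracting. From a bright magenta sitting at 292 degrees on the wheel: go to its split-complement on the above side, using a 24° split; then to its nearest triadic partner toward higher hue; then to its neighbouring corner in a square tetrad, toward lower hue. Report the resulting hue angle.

split-comp 24° ↑ +204°: 292 + 204 = 496 → 496 − 360 = 136°
triadic ↑ +120°: 136 + 120 = 256°
square ↓ −90°: 256 − 90 = 166°

166°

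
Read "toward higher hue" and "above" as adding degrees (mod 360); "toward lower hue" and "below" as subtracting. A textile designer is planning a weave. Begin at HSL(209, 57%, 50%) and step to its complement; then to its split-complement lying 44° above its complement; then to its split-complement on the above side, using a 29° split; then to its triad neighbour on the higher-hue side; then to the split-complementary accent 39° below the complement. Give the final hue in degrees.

+180° (complement): 209 + 180 = 389 → 389 − 360 = 29°
+224° (split-comp 44° ↑): 29 + 224 = 253°
+209° (split-comp 29° ↑): 253 + 209 = 462 → 462 − 360 = 102°
+120° (triadic ↑): 102 + 120 = 222°
+141° (split-comp 39° ↓): 222 + 141 = 363 → 363 − 360 = 3°

3°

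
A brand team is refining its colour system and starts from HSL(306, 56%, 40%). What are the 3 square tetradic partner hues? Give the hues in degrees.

A square tetradic scheme places four hues every 90°.
306 + 90 = 396 → 396 − 360 = 36°
306 + 180 = 486 → 486 − 360 = 126°
306 + 270 = 576 → 576 − 360 = 216°

36°, 126°, 216°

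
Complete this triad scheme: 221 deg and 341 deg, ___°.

A triad places three hues 120° apart.
The full set through 221° is {101°, 221°, 341°}.
Given {221°, 341°}, the missing hue is 101°.

101°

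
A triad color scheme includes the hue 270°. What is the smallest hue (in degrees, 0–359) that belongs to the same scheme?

30°

A triad places three hues 120° apart.
The full set through 270° is {30°, 150°, 270°}.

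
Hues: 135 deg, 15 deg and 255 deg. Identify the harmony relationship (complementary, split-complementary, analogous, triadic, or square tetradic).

triadic

Sort the hues: 15°, 135°, 255°.
Successive gaps around the wheel: 120°, 120°, 120°.
Three hues equally spaced 120° apart form a triad.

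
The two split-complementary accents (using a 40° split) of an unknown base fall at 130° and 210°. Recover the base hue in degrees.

The accents sit 40° either side of the complement, so the complement is their short-arc midpoint on the wheel.
Short-arc midpoint of 130° and 210°: 170°.
Base is 180° from the complement: 170 − 180 = -10 → -10 + 360 = 350°

350°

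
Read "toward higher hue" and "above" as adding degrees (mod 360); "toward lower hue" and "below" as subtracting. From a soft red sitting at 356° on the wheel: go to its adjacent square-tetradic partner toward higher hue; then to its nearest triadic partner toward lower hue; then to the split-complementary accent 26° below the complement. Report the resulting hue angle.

120°

356 + 90 = 446 → 446 − 360 = 86°   (square ↑)
86 − 120 = -34 → -34 + 360 = 326°   (triadic ↓)
326 + 154 = 480 → 480 − 360 = 120°   (split-comp 26° ↓)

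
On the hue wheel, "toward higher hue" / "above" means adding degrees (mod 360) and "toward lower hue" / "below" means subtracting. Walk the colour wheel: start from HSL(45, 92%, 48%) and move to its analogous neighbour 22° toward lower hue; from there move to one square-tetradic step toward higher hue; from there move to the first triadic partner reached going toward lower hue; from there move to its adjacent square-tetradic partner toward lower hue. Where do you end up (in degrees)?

263°

analog 22° ↓ −22°: 45 − 22 = 23°
square ↑ +90°: 23 + 90 = 113°
triadic ↓ −120°: 113 − 120 = -7 → -7 + 360 = 353°
square ↓ −90°: 353 − 90 = 263°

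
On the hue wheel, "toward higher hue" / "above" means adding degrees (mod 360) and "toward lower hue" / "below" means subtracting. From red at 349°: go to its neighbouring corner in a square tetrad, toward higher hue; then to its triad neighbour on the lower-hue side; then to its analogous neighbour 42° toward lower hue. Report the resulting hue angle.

square ↑ +90°: 349 + 90 = 439 → 439 − 360 = 79°
triadic ↓ −120°: 79 − 120 = -41 → -41 + 360 = 319°
analog 42° ↓ −42°: 319 − 42 = 277°

277°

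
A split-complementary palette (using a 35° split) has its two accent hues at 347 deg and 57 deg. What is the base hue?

202°

The accents sit 35° either side of the complement, so the complement is their short-arc midpoint on the wheel.
Short-arc midpoint of 347° and 57°: 22°.
Base is 180° from the complement: 22 − 180 = -158 → -158 + 360 = 202°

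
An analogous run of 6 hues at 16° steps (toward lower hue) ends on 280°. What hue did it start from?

0°

5 steps of 16° (toward lower hue) give a net shift of −80°.
Start = end − shift: 280 + 80 = 360 → 360 − 360 = 0°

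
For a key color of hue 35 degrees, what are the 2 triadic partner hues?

35 + 120 = 155°
35 + 240 = 275°

155° and 275°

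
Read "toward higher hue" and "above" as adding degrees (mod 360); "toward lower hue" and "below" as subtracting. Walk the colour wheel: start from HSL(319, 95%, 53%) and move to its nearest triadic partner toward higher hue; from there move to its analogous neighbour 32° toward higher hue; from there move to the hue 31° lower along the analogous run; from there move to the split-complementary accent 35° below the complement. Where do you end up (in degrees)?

225°

+120° (triadic ↑): 319 + 120 = 439 → 439 − 360 = 79°
+32° (analog 32° ↑): 79 + 32 = 111°
−31° (analog 31° ↓): 111 − 31 = 80°
+145° (split-comp 35° ↓): 80 + 145 = 225°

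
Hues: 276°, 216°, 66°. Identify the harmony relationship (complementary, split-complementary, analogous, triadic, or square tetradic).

Sort the hues: 66°, 216°, 276°.
Successive gaps around the wheel: 150°, 60°, 150°.
Two 150° gaps and one 60° gap — a base hue opposite a pair of accents 30° either side of its complement — is the split-complementary pattern.

split-complementary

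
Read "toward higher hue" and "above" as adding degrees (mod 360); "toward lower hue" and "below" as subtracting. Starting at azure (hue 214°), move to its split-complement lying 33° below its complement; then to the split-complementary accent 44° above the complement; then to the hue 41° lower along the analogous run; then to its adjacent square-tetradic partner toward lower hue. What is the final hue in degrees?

214 + 147 = 361 → 361 − 360 = 1°   (split-comp 33° ↓)
1 + 224 = 225°   (split-comp 44° ↑)
225 − 41 = 184°   (analog 41° ↓)
184 − 90 = 94°   (square ↓)

94°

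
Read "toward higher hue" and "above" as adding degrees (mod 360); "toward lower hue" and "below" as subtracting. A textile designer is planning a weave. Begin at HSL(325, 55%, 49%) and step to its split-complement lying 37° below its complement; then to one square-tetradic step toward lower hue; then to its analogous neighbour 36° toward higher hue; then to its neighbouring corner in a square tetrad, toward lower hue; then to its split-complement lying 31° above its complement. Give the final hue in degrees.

175°

+143° (split-comp 37° ↓): 325 + 143 = 468 → 468 − 360 = 108°
−90° (square ↓): 108 − 90 = 18°
+36° (analog 36° ↑): 18 + 36 = 54°
−90° (square ↓): 54 − 90 = -36 → -36 + 360 = 324°
+211° (split-comp 31° ↑): 324 + 211 = 535 → 535 − 360 = 175°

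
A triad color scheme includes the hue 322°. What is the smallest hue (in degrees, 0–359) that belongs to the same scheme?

A triad places three hues 120° apart.
The full set through 322° is {82°, 202°, 322°}.

82°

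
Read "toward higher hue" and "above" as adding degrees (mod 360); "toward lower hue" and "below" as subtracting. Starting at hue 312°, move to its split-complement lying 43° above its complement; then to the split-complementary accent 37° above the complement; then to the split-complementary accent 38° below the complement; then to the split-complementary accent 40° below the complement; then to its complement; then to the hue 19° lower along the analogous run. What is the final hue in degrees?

115°

312 + 223 = 535 → 535 − 360 = 175°   (split-comp 43° ↑)
175 + 217 = 392 → 392 − 360 = 32°   (split-comp 37° ↑)
32 + 142 = 174°   (split-comp 38° ↓)
174 + 140 = 314°   (split-comp 40° ↓)
314 + 180 = 494 → 494 − 360 = 134°   (complement)
134 − 19 = 115°   (analog 19° ↓)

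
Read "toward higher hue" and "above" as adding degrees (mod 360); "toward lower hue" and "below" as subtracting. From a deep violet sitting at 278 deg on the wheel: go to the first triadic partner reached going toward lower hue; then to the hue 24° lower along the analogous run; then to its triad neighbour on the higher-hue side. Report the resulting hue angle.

254°

triadic ↓ −120°: 278 − 120 = 158°
analog 24° ↓ −24°: 158 − 24 = 134°
triadic ↑ +120°: 134 + 120 = 254°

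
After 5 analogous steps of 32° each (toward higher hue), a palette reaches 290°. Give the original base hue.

5 steps of 32° (toward higher hue) give a net shift of +160°.
Start = end − shift: 290 − 160 = 130°

130°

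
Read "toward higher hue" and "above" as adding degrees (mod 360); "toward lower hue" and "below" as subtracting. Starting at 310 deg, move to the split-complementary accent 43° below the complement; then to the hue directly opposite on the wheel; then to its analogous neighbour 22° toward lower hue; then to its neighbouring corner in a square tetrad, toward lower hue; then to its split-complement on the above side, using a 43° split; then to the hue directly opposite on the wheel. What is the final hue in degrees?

198°

split-comp 43° ↓ +137°: 310 + 137 = 447 → 447 − 360 = 87°
complement +180°: 87 + 180 = 267°
analog 22° ↓ −22°: 267 − 22 = 245°
square ↓ −90°: 245 − 90 = 155°
split-comp 43° ↑ +223°: 155 + 223 = 378 → 378 − 360 = 18°
complement +180°: 18 + 180 = 198°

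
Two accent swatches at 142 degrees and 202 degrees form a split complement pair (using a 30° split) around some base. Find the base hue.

352°

The accents sit 30° either side of the complement, so the complement is their short-arc midpoint on the wheel.
Short-arc midpoint of 142° and 202°: 172°.
Base is 180° from the complement: 172 − 180 = -8 → -8 + 360 = 352°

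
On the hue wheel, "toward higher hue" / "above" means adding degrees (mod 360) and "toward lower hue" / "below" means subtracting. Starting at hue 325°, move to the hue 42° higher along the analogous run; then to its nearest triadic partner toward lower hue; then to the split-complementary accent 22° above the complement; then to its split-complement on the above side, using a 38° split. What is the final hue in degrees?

307°

+42° (analog 42° ↑): 325 + 42 = 367 → 367 − 360 = 7°
−120° (triadic ↓): 7 − 120 = -113 → -113 + 360 = 247°
+202° (split-comp 22° ↑): 247 + 202 = 449 → 449 − 360 = 89°
+218° (split-comp 38° ↑): 89 + 218 = 307°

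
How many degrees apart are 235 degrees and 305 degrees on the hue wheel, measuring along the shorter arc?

|235 − 305| = 70.
70 ≤ 180, so the shorter arc is 70°.

70°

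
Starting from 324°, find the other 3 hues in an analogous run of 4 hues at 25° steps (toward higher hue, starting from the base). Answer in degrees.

Analogous hues sit every 25° along the wheel.
324 + 25 = 349°
324 + 50 = 374 → 374 − 360 = 14°
324 + 75 = 399 → 399 − 360 = 39°

349°, 14° and 39°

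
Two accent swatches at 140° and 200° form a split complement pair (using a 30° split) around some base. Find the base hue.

350°

The accents sit 30° either side of the complement, so the complement is their short-arc midpoint on the wheel.
Short-arc midpoint of 140° and 200°: 170°.
Base is 180° from the complement: 170 − 180 = -10 → -10 + 360 = 350°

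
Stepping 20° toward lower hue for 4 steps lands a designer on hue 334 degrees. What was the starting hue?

54°

4 steps of 20° (toward lower hue) give a net shift of −80°.
Start = end − shift: 334 + 80 = 414 → 414 − 360 = 54°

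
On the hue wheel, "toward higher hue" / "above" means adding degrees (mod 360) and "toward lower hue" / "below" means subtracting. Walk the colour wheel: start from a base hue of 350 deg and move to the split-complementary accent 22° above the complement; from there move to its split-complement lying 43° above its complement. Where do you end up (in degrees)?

55°

+202° (split-comp 22° ↑): 350 + 202 = 552 → 552 − 360 = 192°
+223° (split-comp 43° ↑): 192 + 223 = 415 → 415 − 360 = 55°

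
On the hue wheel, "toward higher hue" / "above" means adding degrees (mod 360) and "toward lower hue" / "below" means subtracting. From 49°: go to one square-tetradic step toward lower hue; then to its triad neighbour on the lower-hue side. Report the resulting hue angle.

square ↓ −90°: 49 − 90 = -41 → -41 + 360 = 319°
triadic ↓ −120°: 319 − 120 = 199°

199°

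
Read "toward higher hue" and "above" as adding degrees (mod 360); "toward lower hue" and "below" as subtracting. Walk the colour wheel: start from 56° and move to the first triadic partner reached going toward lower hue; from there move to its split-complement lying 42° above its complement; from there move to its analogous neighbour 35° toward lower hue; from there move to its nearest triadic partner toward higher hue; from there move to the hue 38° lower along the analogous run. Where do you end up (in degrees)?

triadic ↓ −120°: 56 − 120 = -64 → -64 + 360 = 296°
split-comp 42° ↑ +222°: 296 + 222 = 518 → 518 − 360 = 158°
analog 35° ↓ −35°: 158 − 35 = 123°
triadic ↑ +120°: 123 + 120 = 243°
analog 38° ↓ −38°: 243 − 38 = 205°

205°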